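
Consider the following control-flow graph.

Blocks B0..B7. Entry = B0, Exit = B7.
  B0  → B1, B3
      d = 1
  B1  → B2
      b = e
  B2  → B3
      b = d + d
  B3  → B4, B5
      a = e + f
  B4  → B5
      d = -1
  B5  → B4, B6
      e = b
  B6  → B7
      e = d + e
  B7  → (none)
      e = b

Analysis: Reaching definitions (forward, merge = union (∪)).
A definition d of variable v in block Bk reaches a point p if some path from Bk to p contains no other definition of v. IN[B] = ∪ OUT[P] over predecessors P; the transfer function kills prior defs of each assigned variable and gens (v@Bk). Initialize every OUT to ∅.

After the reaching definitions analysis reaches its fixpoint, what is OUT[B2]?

Answer: {b@B2, d@B0}

Trace:
Fixpoint table:
  B0:  IN={}  OUT={d@B0}
  B1:  IN={d@B0}  OUT={b@B1, d@B0}
  B2:  IN={b@B1, d@B0}  OUT={b@B2, d@B0}
  B3:  IN={b@B2, d@B0}  OUT={a@B3, b@B2, d@B0}
  B4:  IN={a@B3, b@B2, d@B0, d@B4, e@B5}  OUT={a@B3, b@B2, d@B4, e@B5}
  B5:  IN={a@B3, b@B2, d@B0, d@B4, e@B5}  OUT={a@B3, b@B2, d@B0, d@B4, e@B5}
  B6:  IN={a@B3, b@B2, d@B0, d@B4, e@B5}  OUT={a@B3, b@B2, d@B0, d@B4, e@B6}
  B7:  IN={a@B3, b@B2, d@B0, d@B4, e@B6}  OUT={a@B3, b@B2, d@B0, d@B4, e@B7}

Merge at B2: IN[B2] = OUT[B1] = {b@B1, d@B0}
Applying B2's transfer function to that IN value gives OUT[B2] (row B2 above).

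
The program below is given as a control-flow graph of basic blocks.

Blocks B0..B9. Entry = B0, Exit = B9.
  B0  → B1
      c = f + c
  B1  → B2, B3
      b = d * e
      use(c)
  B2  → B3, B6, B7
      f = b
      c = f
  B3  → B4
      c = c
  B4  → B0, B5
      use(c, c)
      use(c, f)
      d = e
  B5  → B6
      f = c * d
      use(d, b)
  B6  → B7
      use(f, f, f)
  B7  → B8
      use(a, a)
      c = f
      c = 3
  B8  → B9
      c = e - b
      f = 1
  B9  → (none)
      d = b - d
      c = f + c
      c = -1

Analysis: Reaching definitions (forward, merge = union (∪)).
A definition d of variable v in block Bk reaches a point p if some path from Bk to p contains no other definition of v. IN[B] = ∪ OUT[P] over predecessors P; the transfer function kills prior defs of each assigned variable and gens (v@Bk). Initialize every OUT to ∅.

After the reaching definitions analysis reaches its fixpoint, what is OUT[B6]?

Converged values:
  B0:  IN={b@B1, c@B3, d@B4, f@B2}  OUT={b@B1, c@B0, d@B4, f@B2}
  B1:  IN={b@B1, c@B0, d@B4, f@B2}  OUT={b@B1, c@B0, d@B4, f@B2}
  B2:  IN={b@B1, c@B0, d@B4, f@B2}  OUT={b@B1, c@B2, d@B4, f@B2}
  B3:  IN={b@B1, c@B0, c@B2, d@B4, f@B2}  OUT={b@B1, c@B3, d@B4, f@B2}
  B4:  IN={b@B1, c@B3, d@B4, f@B2}  OUT={b@B1, c@B3, d@B4, f@B2}
  B5:  IN={b@B1, c@B3, d@B4, f@B2}  OUT={b@B1, c@B3, d@B4, f@B5}
  B6:  IN={b@B1, c@B2, c@B3, d@B4, f@B2, f@B5}  OUT={b@B1, c@B2, c@B3, d@B4, f@B2, f@B5}
  B7:  IN={b@B1, c@B2, c@B3, d@B4, f@B2, f@B5}  OUT={b@B1, c@B7, d@B4, f@B2, f@B5}
  B8:  IN={b@B1, c@B7, d@B4, f@B2, f@B5}  OUT={b@B1, c@B8, d@B4, f@B8}
  B9:  IN={b@B1, c@B8, d@B4, f@B8}  OUT={b@B1, c@B9, d@B9, f@B8}

Merge at B6: IN[B6] = OUT[B2] ⊔ OUT[B5] = {b@B1, c@B2, c@B3, d@B4, f@B2, f@B5}
Applying B6's transfer function to that IN value gives OUT[B6] (row B6 above).

Answer: {b@B1, c@B2, c@B3, d@B4, f@B2, f@B5}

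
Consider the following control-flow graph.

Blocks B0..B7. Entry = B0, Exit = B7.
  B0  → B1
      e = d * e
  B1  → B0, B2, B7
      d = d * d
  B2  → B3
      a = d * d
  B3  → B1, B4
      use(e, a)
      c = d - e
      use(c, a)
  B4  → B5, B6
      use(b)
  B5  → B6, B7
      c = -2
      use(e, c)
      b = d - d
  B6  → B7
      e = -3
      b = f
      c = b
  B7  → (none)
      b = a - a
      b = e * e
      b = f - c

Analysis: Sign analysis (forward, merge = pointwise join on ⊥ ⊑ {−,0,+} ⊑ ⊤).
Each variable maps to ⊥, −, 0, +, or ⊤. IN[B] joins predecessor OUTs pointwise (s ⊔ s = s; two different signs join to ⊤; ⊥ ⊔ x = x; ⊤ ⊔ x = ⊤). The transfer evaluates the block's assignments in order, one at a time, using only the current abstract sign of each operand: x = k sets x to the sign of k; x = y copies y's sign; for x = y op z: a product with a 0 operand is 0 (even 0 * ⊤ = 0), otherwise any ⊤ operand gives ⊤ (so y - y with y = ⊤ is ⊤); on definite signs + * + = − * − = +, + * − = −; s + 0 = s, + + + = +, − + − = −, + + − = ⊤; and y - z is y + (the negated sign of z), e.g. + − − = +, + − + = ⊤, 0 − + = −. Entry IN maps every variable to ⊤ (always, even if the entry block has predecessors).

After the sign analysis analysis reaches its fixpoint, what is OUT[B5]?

Answer: {a: ⊤, b: ⊤, c: -, d: ⊤, e: ⊤, f: ⊤}

Working:
Per-block solution:
  B0: | IN=(all ⊤) | OUT=(all ⊤)
  B1: | IN=(all ⊤) | OUT=(all ⊤)
  B2: | IN=(all ⊤) | OUT=(all ⊤)
  B3: | IN=(all ⊤) | OUT=(all ⊤)
  B4: | IN=(all ⊤) | OUT=(all ⊤)
  B5: | IN=(all ⊤) | OUT={c:-; rest ⊤}
  B6: | IN=(all ⊤) | OUT={e:-; rest ⊤}
  B7: | IN=(all ⊤) | OUT=(all ⊤)

Merge at B5: IN[B5] = OUT[B4] = {a: ⊤, b: ⊤, c: ⊤, d: ⊤, e: ⊤, f: ⊤}
Applying B5's transfer function to that IN value gives OUT[B5] (row B5 above).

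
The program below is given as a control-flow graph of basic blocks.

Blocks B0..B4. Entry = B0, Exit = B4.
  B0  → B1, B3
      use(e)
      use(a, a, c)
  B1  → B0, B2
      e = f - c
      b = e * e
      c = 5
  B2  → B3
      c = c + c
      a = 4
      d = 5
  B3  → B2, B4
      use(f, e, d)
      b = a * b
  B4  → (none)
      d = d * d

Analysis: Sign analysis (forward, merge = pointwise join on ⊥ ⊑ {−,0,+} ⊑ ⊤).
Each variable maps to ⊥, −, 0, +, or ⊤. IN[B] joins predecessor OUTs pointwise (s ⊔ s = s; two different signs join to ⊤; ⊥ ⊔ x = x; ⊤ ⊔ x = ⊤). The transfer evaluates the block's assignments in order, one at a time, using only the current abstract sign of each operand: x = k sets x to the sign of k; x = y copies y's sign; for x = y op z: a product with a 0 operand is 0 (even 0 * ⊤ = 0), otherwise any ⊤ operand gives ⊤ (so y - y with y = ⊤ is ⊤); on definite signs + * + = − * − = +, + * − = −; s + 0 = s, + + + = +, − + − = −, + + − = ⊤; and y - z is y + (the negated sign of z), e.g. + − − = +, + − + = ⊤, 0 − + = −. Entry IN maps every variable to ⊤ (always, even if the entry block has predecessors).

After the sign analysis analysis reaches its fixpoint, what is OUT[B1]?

Per-block solution:
  B0:  IN=(all ⊤)  OUT=(all ⊤)
  B1:  IN=(all ⊤)  OUT={c:+; rest ⊤}
  B2:  IN=(all ⊤)  OUT={a:+, d:+; rest ⊤}
  B3:  IN=(all ⊤)  OUT=(all ⊤)
  B4:  IN=(all ⊤)  OUT=(all ⊤)

Merge at B1: IN[B1] = OUT[B0] = {a: ⊤, b: ⊤, c: ⊤, d: ⊤, e: ⊤, f: ⊤}
Applying B1's transfer function to that IN value gives OUT[B1] (row B1 above).

Answer: {a: ⊤, b: ⊤, c: +, d: ⊤, e: ⊤, f: ⊤}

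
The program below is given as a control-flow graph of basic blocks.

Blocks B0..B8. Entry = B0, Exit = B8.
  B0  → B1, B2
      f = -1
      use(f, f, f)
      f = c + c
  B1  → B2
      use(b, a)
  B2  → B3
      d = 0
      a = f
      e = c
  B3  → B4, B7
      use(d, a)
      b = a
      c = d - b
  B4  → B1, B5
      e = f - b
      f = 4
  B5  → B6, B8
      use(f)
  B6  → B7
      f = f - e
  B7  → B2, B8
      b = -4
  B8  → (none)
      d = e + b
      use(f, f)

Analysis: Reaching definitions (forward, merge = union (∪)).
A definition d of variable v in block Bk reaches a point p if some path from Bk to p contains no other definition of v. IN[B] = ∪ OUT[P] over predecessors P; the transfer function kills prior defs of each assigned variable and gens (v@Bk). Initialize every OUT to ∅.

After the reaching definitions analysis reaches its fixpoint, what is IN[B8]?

Fixpoint table:
  B0:   IN={}   OUT={f@B0}
  B1:   IN={a@B2, b@B3, c@B3, d@B2, e@B4, f@B0, f@B4}   OUT={a@B2, b@B3, c@B3, d@B2, e@B4, f@B0, f@B4}
  B2:   IN={a@B2, b@B3, b@B7, c@B3, d@B2, e@B2, e@B4, f@B0, f@B4, f@B6}   OUT={a@B2, b@B3, b@B7, c@B3, d@B2, e@B2, f@B0, f@B4, f@B6}
  B3:   IN={a@B2, b@B3, b@B7, c@B3, d@B2, e@B2, f@B0, f@B4, f@B6}   OUT={a@B2, b@B3, c@B3, d@B2, e@B2, f@B0, f@B4, f@B6}
  B4:   IN={a@B2, b@B3, c@B3, d@B2, e@B2, f@B0, f@B4, f@B6}   OUT={a@B2, b@B3, c@B3, d@B2, e@B4, f@B4}
  B5:   IN={a@B2, b@B3, c@B3, d@B2, e@B4, f@B4}   OUT={a@B2, b@B3, c@B3, d@B2, e@B4, f@B4}
  B6:   IN={a@B2, b@B3, c@B3, d@B2, e@B4, f@B4}   OUT={a@B2, b@B3, c@B3, d@B2, e@B4, f@B6}
  B7:   IN={a@B2, b@B3, c@B3, d@B2, e@B2, e@B4, f@B0, f@B4, f@B6}   OUT={a@B2, b@B7, c@B3, d@B2, e@B2, e@B4, f@B0, f@B4, f@B6}
  B8:   IN={a@B2, b@B3, b@B7, c@B3, d@B2, e@B2, e@B4, f@B0, f@B4, f@B6}   OUT={a@B2, b@B3, b@B7, c@B3, d@B8, e@B2, e@B4, f@B0, f@B4, f@B6}

Merge at B8: IN[B8] = OUT[B5] ⊔ OUT[B7] = {a@B2, b@B3, b@B7, c@B3, d@B2, e@B2, e@B4, f@B0, f@B4, f@B6}

Answer: {a@B2, b@B3, b@B7, c@B3, d@B2, e@B2, e@B4, f@B0, f@B4, f@B6}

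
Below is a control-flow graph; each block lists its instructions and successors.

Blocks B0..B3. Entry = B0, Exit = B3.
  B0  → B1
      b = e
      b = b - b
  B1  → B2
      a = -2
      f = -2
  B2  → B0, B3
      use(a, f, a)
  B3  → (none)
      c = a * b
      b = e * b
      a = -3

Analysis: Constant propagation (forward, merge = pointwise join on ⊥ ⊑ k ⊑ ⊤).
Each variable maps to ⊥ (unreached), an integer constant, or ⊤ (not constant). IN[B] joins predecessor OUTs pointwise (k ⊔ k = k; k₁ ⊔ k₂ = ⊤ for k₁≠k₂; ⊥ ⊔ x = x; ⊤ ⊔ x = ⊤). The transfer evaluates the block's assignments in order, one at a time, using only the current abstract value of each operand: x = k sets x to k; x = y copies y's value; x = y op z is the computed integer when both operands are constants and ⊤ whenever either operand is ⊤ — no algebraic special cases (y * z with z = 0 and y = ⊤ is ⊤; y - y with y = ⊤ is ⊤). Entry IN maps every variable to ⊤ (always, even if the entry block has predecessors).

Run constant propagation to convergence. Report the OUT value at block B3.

Fixpoint table:
  B0:   IN=(all ⊤)   OUT=(all ⊤)
  B1:   IN=(all ⊤)   OUT={a:-2, f:-2; rest ⊤}
  B2:   IN={a:-2, f:-2; rest ⊤}   OUT={a:-2, f:-2; rest ⊤}
  B3:   IN={a:-2, f:-2; rest ⊤}   OUT={a:-3, f:-2; rest ⊤}

Merge at B3: IN[B3] = OUT[B2] = {a: -2, b: ⊤, c: ⊤, d: ⊤, e: ⊤, f: -2}
Applying B3's transfer function to that IN value gives OUT[B3] (row B3 above).

Answer: {a: -3, b: ⊤, c: ⊤, d: ⊤, e: ⊤, f: -2}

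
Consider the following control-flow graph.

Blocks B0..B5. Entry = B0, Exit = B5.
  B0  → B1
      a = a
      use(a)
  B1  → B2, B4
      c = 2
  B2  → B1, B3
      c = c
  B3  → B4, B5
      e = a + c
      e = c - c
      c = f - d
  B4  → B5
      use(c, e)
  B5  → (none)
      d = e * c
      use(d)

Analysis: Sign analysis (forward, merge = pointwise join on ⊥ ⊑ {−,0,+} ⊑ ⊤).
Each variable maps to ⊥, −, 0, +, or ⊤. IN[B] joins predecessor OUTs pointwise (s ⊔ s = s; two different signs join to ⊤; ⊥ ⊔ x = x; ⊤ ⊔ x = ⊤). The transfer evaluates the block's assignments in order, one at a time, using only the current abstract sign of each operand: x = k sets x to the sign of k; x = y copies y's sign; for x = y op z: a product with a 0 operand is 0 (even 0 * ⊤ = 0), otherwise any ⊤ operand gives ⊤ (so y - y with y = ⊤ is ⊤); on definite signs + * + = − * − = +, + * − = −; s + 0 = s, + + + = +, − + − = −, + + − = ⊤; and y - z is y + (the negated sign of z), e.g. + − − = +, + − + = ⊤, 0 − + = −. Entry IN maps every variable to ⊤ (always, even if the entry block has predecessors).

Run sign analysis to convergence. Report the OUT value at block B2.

Converged values:
  B0:  IN=(all ⊤)  OUT=(all ⊤)
  B1:  IN=(all ⊤)  OUT={c:+; rest ⊤}
  B2:  IN={c:+; rest ⊤}  OUT={c:+; rest ⊤}
  B3:  IN={c:+; rest ⊤}  OUT=(all ⊤)
  B4:  IN=(all ⊤)  OUT=(all ⊤)
  B5:  IN=(all ⊤)  OUT=(all ⊤)

Merge at B2: IN[B2] = OUT[B1] = {a: ⊤, b: ⊤, c: +, d: ⊤, e: ⊤, f: ⊤}
Applying B2's transfer function to that IN value gives OUT[B2] (row B2 above).

Answer: {a: ⊤, b: ⊤, c: +, d: ⊤, e: ⊤, f: ⊤}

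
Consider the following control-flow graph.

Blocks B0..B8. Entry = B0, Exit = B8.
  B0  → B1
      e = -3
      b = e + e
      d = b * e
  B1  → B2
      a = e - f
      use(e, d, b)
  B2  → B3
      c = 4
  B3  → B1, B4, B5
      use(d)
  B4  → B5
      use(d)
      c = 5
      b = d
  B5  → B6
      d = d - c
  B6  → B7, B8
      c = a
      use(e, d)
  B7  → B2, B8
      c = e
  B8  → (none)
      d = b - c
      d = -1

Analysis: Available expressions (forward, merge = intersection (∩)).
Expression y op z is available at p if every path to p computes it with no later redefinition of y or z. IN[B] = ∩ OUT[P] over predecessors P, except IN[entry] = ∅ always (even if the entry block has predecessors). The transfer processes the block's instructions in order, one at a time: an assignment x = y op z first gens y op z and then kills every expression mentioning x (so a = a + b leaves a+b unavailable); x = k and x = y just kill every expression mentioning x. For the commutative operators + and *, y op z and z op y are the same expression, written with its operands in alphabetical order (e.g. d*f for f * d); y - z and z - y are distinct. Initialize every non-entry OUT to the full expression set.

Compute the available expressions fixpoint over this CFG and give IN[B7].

Converged values:
  B0: | IN={} | OUT={b*e, e+e}
  B1: | IN={e+e} | OUT={e+e, e-f}
  B2: | IN={e+e, e-f} | OUT={e+e, e-f}
  B3: | IN={e+e, e-f} | OUT={e+e, e-f}
  B4: | IN={e+e, e-f} | OUT={e+e, e-f}
  B5: | IN={e+e, e-f} | OUT={e+e, e-f}
  B6: | IN={e+e, e-f} | OUT={e+e, e-f}
  B7: | IN={e+e, e-f} | OUT={e+e, e-f}
  B8: | IN={e+e, e-f} | OUT={b-c, e+e, e-f}

Merge at B7: IN[B7] = OUT[B6] = {e+e, e-f}

Answer: {e+e, e-f}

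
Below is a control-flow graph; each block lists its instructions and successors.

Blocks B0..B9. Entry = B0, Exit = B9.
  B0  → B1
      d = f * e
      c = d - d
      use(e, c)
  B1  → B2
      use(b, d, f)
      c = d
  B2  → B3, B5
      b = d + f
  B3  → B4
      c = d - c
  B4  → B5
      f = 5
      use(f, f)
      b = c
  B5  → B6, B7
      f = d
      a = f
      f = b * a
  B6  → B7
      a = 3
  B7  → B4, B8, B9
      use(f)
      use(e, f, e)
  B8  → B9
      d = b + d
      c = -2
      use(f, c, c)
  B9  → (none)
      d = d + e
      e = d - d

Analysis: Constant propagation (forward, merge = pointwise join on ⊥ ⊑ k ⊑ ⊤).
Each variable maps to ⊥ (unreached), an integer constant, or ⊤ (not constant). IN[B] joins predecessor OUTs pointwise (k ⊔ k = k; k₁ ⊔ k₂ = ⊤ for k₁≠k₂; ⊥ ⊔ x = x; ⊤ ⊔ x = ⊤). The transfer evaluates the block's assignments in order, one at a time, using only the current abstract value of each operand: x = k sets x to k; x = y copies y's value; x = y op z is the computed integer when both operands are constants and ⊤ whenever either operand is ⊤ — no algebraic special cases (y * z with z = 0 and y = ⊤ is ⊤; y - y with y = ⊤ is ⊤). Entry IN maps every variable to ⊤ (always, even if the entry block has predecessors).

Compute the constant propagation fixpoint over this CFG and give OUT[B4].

Answer: {a: ⊤, b: ⊤, c: ⊤, d: ⊤, e: ⊤, f: 5}

Derivation:
Fixpoint table:
  B0:  IN=(all ⊤)  OUT=(all ⊤)
  B1:  IN=(all ⊤)  OUT=(all ⊤)
  B2:  IN=(all ⊤)  OUT=(all ⊤)
  B3:  IN=(all ⊤)  OUT=(all ⊤)
  B4:  IN=(all ⊤)  OUT={f:5; rest ⊤}
  B5:  IN=(all ⊤)  OUT=(all ⊤)
  B6:  IN=(all ⊤)  OUT={a:3; rest ⊤}
  B7:  IN=(all ⊤)  OUT=(all ⊤)
  B8:  IN=(all ⊤)  OUT={c:-2; rest ⊤}
  B9:  IN=(all ⊤)  OUT=(all ⊤)

Merge at B4: IN[B4] = OUT[B3] ⊔ OUT[B7] = {a: ⊤, b: ⊤, c: ⊤, d: ⊤, e: ⊤, f: ⊤}
Applying B4's transfer function to that IN value gives OUT[B4] (row B4 above).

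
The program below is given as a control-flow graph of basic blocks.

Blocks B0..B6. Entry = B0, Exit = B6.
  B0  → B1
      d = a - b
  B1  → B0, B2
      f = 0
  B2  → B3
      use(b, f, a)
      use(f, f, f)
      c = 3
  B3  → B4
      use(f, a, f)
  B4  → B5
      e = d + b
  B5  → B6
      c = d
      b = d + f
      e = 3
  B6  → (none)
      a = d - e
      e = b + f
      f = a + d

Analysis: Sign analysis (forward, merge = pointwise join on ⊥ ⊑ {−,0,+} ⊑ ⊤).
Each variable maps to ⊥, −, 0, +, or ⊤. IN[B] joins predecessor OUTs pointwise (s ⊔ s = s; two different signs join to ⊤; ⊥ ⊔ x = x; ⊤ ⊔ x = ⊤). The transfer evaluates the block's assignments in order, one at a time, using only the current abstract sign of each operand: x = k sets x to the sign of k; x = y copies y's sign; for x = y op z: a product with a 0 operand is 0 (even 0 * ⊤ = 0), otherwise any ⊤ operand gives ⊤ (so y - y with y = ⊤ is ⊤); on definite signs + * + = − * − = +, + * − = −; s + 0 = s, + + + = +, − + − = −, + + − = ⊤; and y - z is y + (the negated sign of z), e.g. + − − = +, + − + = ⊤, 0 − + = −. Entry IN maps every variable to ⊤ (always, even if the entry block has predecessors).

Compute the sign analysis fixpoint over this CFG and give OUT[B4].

Converged values:
  B0: | IN=(all ⊤) | OUT=(all ⊤)
  B1: | IN=(all ⊤) | OUT={f:0; rest ⊤}
  B2: | IN={f:0; rest ⊤} | OUT={c:+, f:0; rest ⊤}
  B3: | IN={c:+, f:0; rest ⊤} | OUT={c:+, f:0; rest ⊤}
  B4: | IN={c:+, f:0; rest ⊤} | OUT={c:+, f:0; rest ⊤}
  B5: | IN={c:+, f:0; rest ⊤} | OUT={e:+, f:0; rest ⊤}
  B6: | IN={e:+, f:0; rest ⊤} | OUT=(all ⊤)

Merge at B4: IN[B4] = OUT[B3] = {a: ⊤, b: ⊤, c: +, d: ⊤, e: ⊤, f: 0}
Applying B4's transfer function to that IN value gives OUT[B4] (row B4 above).

Answer: {a: ⊤, b: ⊤, c: +, d: ⊤, e: ⊤, f: 0}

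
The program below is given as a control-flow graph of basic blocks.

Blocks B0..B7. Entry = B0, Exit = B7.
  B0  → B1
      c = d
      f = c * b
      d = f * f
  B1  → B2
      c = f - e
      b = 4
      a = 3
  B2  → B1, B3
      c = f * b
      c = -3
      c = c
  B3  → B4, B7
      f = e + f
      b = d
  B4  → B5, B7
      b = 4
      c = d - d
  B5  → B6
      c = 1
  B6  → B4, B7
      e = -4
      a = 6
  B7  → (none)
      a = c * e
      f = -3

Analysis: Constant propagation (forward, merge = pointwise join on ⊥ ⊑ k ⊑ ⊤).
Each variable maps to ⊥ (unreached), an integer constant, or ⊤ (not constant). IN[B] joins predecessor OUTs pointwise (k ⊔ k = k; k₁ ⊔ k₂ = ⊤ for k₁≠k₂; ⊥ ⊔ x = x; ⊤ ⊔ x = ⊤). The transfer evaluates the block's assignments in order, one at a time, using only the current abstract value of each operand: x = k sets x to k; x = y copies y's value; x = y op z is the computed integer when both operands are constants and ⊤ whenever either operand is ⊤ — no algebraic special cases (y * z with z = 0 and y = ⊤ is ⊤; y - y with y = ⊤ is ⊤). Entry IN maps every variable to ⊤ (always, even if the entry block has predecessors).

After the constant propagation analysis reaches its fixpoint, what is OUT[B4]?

Per-block solution:
  B0: | IN=(all ⊤) | OUT=(all ⊤)
  B1: | IN=(all ⊤) | OUT={a:3, b:4; rest ⊤}
  B2: | IN={a:3, b:4; rest ⊤} | OUT={a:3, b:4, c:-3; rest ⊤}
  B3: | IN={a:3, b:4, c:-3; rest ⊤} | OUT={a:3, c:-3; rest ⊤}
  B4: | IN=(all ⊤) | OUT={b:4; rest ⊤}
  B5: | IN={b:4; rest ⊤} | OUT={b:4, c:1; rest ⊤}
  B6: | IN={b:4, c:1; rest ⊤} | OUT={a:6, b:4, c:1, e:-4; rest ⊤}
  B7: | IN=(all ⊤) | OUT={f:-3; rest ⊤}

Merge at B4: IN[B4] = OUT[B3] ⊔ OUT[B6] = {a: ⊤, b: ⊤, c: ⊤, d: ⊤, e: ⊤, f: ⊤}
Applying B4's transfer function to that IN value gives OUT[B4] (row B4 above).

Answer: {a: ⊤, b: 4, c: ⊤, d: ⊤, e: ⊤, f: ⊤}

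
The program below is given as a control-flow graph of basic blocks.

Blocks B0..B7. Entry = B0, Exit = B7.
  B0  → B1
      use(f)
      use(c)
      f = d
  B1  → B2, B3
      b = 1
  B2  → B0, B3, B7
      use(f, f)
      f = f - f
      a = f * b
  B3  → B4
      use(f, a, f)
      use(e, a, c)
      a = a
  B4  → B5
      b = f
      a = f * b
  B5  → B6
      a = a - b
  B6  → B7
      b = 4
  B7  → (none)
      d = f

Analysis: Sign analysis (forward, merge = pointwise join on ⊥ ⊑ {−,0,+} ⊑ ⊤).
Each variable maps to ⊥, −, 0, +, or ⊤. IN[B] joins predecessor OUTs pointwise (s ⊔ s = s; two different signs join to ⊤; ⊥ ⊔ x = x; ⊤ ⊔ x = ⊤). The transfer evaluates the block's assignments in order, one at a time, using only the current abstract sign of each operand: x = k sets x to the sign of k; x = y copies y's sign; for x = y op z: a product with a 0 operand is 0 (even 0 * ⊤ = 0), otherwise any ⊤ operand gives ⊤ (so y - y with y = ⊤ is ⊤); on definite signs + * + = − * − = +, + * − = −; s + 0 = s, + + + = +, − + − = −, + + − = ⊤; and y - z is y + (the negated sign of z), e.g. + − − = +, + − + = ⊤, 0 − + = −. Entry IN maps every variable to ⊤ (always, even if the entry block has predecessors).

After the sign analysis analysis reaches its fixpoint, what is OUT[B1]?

Per-block solution:
  B0: | IN=(all ⊤) | OUT=(all ⊤)
  B1: | IN=(all ⊤) | OUT={b:+; rest ⊤}
  B2: | IN={b:+; rest ⊤} | OUT={b:+; rest ⊤}
  B3: | IN={b:+; rest ⊤} | OUT={b:+; rest ⊤}
  B4: | IN={b:+; rest ⊤} | OUT=(all ⊤)
  B5: | IN=(all ⊤) | OUT=(all ⊤)
  B6: | IN=(all ⊤) | OUT={b:+; rest ⊤}
  B7: | IN={b:+; rest ⊤} | OUT={b:+; rest ⊤}

Merge at B1: IN[B1] = OUT[B0] = {a: ⊤, b: ⊤, c: ⊤, d: ⊤, e: ⊤, f: ⊤}
Applying B1's transfer function to that IN value gives OUT[B1] (row B1 above).

Answer: {a: ⊤, b: +, c: ⊤, d: ⊤, e: ⊤, f: ⊤}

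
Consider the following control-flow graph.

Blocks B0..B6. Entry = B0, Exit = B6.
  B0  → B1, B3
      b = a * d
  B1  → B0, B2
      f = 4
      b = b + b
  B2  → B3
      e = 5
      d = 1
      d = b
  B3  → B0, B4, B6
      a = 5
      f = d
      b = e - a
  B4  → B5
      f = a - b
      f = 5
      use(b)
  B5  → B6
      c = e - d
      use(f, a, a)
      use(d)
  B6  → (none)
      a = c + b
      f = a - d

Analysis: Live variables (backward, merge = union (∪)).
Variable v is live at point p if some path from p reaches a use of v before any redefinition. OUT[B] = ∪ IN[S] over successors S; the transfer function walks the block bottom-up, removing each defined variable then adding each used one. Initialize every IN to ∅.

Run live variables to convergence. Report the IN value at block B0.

Answer: {a, c, d, e}

Working:
Fixpoint table:
  B0: | IN={a, c, d, e} | OUT={a, b, c, d, e}
  B1: | IN={a, b, c, d, e} | OUT={a, b, c, d, e}
  B2: | IN={b, c} | OUT={c, d, e}
  B3: | IN={c, d, e} | OUT={a, b, c, d, e}
  B4: | IN={a, b, d, e} | OUT={a, b, d, e, f}
  B5: | IN={a, b, d, e, f} | OUT={b, c, d}
  B6: | IN={b, c, d} | OUT={}

Merge at B0: OUT[B0] = IN[B1] ⊔ IN[B3] = {a, b, c, d, e}
Applying B0's transfer function to that OUT value gives IN[B0] (row B0 above).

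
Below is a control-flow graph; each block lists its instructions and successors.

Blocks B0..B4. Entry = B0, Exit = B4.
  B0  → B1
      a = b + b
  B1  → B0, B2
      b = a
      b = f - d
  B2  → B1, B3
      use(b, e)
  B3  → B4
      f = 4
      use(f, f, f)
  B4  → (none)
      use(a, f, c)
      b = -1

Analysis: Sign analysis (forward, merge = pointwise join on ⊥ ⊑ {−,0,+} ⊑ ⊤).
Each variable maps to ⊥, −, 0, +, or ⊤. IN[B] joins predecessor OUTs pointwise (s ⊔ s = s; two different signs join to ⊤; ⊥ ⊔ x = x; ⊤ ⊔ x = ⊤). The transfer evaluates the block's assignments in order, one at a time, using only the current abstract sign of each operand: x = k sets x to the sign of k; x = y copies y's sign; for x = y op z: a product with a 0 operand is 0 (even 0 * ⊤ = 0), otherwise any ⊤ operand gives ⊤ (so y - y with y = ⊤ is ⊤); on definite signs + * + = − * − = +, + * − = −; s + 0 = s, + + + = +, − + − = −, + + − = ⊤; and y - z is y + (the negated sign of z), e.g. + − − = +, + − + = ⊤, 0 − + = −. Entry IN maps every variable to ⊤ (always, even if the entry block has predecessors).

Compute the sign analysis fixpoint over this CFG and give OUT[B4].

Answer: {a: ⊤, b: -, c: ⊤, d: ⊤, e: ⊤, f: +}

Trace:
Fixpoint table:
  B0:   IN=(all ⊤)   OUT=(all ⊤)
  B1:   IN=(all ⊤)   OUT=(all ⊤)
  B2:   IN=(all ⊤)   OUT=(all ⊤)
  B3:   IN=(all ⊤)   OUT={f:+; rest ⊤}
  B4:   IN={f:+; rest ⊤}   OUT={b:-, f:+; rest ⊤}

Merge at B4: IN[B4] = OUT[B3] = {a: ⊤, b: ⊤, c: ⊤, d: ⊤, e: ⊤, f: +}
Applying B4's transfer function to that IN value gives OUT[B4] (row B4 above).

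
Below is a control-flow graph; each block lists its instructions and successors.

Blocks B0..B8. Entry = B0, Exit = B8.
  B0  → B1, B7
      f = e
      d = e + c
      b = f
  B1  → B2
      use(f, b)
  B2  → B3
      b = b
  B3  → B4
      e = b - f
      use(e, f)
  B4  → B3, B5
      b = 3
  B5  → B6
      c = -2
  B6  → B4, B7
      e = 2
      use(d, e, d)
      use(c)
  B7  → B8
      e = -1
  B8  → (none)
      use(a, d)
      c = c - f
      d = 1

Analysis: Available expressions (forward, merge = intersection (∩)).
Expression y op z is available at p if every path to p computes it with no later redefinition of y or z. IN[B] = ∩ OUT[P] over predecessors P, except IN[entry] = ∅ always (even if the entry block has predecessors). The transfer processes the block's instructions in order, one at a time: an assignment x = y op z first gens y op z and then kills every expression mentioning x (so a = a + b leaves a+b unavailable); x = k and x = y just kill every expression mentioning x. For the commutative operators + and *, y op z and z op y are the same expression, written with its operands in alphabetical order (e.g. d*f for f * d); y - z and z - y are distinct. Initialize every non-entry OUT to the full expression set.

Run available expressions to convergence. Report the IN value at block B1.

Converged values:
  B0:  IN={}  OUT={c+e}
  B1:  IN={c+e}  OUT={c+e}
  B2:  IN={c+e}  OUT={c+e}
  B3:  IN={}  OUT={b-f}
  B4:  IN={}  OUT={}
  B5:  IN={}  OUT={}
  B6:  IN={}  OUT={}
  B7:  IN={}  OUT={}
  B8:  IN={}  OUT={}

Merge at B1: IN[B1] = OUT[B0] = {c+e}

Answer: {c+e}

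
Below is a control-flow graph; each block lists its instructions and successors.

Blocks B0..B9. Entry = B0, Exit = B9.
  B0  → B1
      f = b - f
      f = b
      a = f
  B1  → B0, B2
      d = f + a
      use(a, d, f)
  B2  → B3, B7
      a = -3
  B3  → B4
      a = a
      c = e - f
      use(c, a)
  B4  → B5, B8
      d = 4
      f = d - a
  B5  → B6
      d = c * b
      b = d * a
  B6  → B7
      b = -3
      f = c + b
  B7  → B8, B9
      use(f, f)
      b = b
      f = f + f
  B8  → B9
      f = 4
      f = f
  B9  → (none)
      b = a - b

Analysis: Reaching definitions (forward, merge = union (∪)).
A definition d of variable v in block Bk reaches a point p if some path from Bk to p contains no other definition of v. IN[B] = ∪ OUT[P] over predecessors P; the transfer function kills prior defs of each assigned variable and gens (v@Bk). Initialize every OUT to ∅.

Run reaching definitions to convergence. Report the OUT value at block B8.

Per-block solution:
  B0: | IN={a@B0, d@B1, f@B0} | OUT={a@B0, d@B1, f@B0}
  B1: | IN={a@B0, d@B1, f@B0} | OUT={a@B0, d@B1, f@B0}
  B2: | IN={a@B0, d@B1, f@B0} | OUT={a@B2, d@B1, f@B0}
  B3: | IN={a@B2, d@B1, f@B0} | OUT={a@B3, c@B3, d@B1, f@B0}
  B4: | IN={a@B3, c@B3, d@B1, f@B0} | OUT={a@B3, c@B3, d@B4, f@B4}
  B5: | IN={a@B3, c@B3, d@B4, f@B4} | OUT={a@B3, b@B5, c@B3, d@B5, f@B4}
  B6: | IN={a@B3, b@B5, c@B3, d@B5, f@B4} | OUT={a@B3, b@B6, c@B3, d@B5, f@B6}
  B7: | IN={a@B2, a@B3, b@B6, c@B3, d@B1, d@B5, f@B0, f@B6} | OUT={a@B2, a@B3, b@B7, c@B3, d@B1, d@B5, f@B7}
  B8: | IN={a@B2, a@B3, b@B7, c@B3, d@B1, d@B4, d@B5, f@B4, f@B7} | OUT={a@B2, a@B3, b@B7, c@B3, d@B1, d@B4, d@B5, f@B8}
  B9: | IN={a@B2, a@B3, b@B7, c@B3, d@B1, d@B4, d@B5, f@B7, f@B8} | OUT={a@B2, a@B3, b@B9, c@B3, d@B1, d@B4, d@B5, f@B7, f@B8}

Merge at B8: IN[B8] = OUT[B4] ⊔ OUT[B7] = {a@B2, a@B3, b@B7, c@B3, d@B1, d@B4, d@B5, f@B4, f@B7}
Applying B8's transfer function to that IN value gives OUT[B8] (row B8 above).

Answer: {a@B2, a@B3, b@B7, c@B3, d@B1, d@B4, d@B5, f@B8}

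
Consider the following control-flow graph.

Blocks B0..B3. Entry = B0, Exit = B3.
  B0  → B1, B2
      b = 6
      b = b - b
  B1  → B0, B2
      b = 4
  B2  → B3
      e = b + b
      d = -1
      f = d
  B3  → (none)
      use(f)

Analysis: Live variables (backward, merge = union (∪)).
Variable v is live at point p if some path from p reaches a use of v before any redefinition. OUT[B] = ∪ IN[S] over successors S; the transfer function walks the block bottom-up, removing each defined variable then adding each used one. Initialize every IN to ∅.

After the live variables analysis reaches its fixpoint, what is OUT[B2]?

Fixpoint table:
  B0:   IN={}   OUT={b}
  B1:   IN={}   OUT={b}
  B2:   IN={b}   OUT={f}
  B3:   IN={f}   OUT={}

Merge at B2: OUT[B2] = IN[B3] = {f}

Answer: {f}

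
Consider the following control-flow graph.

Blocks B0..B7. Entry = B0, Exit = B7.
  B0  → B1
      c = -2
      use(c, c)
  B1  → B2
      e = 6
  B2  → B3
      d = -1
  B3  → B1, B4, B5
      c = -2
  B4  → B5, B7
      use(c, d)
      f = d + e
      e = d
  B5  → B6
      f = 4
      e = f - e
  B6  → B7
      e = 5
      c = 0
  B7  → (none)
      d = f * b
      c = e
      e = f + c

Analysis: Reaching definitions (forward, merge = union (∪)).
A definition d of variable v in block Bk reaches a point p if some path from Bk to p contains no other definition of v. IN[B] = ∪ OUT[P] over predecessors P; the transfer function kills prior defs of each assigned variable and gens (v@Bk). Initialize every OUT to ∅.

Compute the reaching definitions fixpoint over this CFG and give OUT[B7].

Answer: {c@B7, d@B7, e@B7, f@B4, f@B5}

Derivation:
Converged values:
  B0:  IN={}  OUT={c@B0}
  B1:  IN={c@B0, c@B3, d@B2, e@B1}  OUT={c@B0, c@B3, d@B2, e@B1}
  B2:  IN={c@B0, c@B3, d@B2, e@B1}  OUT={c@B0, c@B3, d@B2, e@B1}
  B3:  IN={c@B0, c@B3, d@B2, e@B1}  OUT={c@B3, d@B2, e@B1}
  B4:  IN={c@B3, d@B2, e@B1}  OUT={c@B3, d@B2, e@B4, f@B4}
  B5:  IN={c@B3, d@B2, e@B1, e@B4, f@B4}  OUT={c@B3, d@B2, e@B5, f@B5}
  B6:  IN={c@B3, d@B2, e@B5, f@B5}  OUT={c@B6, d@B2, e@B6, f@B5}
  B7:  IN={c@B3, c@B6, d@B2, e@B4, e@B6, f@B4, f@B5}  OUT={c@B7, d@B7, e@B7, f@B4, f@B5}

Merge at B7: IN[B7] = OUT[B4] ⊔ OUT[B6] = {c@B3, c@B6, d@B2, e@B4, e@B6, f@B4, f@B5}
Applying B7's transfer function to that IN value gives OUT[B7] (row B7 above).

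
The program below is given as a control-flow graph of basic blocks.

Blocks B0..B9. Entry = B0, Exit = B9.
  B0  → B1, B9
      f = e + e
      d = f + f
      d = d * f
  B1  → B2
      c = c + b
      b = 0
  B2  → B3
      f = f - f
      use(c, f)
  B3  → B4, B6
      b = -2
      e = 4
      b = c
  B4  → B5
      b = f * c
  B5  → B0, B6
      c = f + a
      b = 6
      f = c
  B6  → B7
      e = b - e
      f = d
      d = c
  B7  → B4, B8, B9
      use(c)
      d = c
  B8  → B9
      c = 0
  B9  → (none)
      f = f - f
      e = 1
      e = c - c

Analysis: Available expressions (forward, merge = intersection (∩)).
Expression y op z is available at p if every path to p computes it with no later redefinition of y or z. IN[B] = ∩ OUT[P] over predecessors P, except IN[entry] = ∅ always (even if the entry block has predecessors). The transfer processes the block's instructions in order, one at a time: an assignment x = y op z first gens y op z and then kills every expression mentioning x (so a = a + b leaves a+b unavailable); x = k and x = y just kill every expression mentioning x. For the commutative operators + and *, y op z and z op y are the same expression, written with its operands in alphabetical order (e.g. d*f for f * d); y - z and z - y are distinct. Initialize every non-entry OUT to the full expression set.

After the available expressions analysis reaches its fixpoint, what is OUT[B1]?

Answer: {e+e, f+f}

Working:
Converged values:
  B0: | IN={} | OUT={e+e, f+f}
  B1: | IN={e+e, f+f} | OUT={e+e, f+f}
  B2: | IN={e+e, f+f} | OUT={e+e}
  B3: | IN={e+e} | OUT={}
  B4: | IN={} | OUT={c*f}
  B5: | IN={c*f} | OUT={}
  B6: | IN={} | OUT={}
  B7: | IN={} | OUT={}
  B8: | IN={} | OUT={}
  B9: | IN={} | OUT={c-c}

Merge at B1: IN[B1] = OUT[B0] = {e+e, f+f}
Applying B1's transfer function to that IN value gives OUT[B1] (row B1 above).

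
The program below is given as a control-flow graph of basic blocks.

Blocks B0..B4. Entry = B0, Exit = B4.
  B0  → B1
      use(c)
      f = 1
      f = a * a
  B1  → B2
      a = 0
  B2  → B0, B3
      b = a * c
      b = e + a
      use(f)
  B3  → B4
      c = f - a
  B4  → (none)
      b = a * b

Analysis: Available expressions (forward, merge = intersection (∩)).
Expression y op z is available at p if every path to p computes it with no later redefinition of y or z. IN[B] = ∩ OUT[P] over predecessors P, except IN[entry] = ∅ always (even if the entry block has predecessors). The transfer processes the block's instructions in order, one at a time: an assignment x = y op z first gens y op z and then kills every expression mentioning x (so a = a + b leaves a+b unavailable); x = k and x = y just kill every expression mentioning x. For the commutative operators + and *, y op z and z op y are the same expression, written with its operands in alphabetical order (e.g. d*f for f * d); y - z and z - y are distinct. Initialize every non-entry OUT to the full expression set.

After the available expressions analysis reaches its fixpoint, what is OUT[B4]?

Answer: {a+e, f-a}

Derivation:
Fixpoint table:
  B0:   IN={}   OUT={a*a}
  B1:   IN={a*a}   OUT={}
  B2:   IN={}   OUT={a*c, a+e}
  B3:   IN={a*c, a+e}   OUT={a+e, f-a}
  B4:   IN={a+e, f-a}   OUT={a+e, f-a}

Merge at B4: IN[B4] = OUT[B3] = {a+e, f-a}
Applying B4's transfer function to that IN value gives OUT[B4] (row B4 above).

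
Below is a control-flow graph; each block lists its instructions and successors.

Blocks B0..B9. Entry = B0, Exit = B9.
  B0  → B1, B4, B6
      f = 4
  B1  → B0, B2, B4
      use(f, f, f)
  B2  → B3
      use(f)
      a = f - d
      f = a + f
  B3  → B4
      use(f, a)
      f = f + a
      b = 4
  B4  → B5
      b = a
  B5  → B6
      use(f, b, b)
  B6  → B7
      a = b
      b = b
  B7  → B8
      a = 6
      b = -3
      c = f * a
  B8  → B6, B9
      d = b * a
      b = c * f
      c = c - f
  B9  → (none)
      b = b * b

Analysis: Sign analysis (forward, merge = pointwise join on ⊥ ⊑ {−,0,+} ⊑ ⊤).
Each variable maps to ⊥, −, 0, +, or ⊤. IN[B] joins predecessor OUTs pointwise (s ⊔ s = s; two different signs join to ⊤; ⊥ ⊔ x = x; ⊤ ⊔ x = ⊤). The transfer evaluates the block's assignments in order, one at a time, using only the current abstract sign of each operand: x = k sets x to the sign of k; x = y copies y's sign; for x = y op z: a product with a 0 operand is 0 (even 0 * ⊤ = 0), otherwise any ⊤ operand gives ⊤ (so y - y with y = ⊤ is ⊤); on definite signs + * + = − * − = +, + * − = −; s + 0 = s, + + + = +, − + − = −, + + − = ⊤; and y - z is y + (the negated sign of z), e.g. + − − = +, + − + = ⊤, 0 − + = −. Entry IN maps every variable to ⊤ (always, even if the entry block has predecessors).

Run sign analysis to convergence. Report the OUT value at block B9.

Fixpoint table:
  B0: | IN=(all ⊤) | OUT={f:+; rest ⊤}
  B1: | IN={f:+; rest ⊤} | OUT={f:+; rest ⊤}
  B2: | IN={f:+; rest ⊤} | OUT=(all ⊤)
  B3: | IN=(all ⊤) | OUT={b:+; rest ⊤}
  B4: | IN=(all ⊤) | OUT=(all ⊤)
  B5: | IN=(all ⊤) | OUT=(all ⊤)
  B6: | IN=(all ⊤) | OUT=(all ⊤)
  B7: | IN=(all ⊤) | OUT={a:+, b:-; rest ⊤}
  B8: | IN={a:+, b:-; rest ⊤} | OUT={a:+, d:-; rest ⊤}
  B9: | IN={a:+, d:-; rest ⊤} | OUT={a:+, d:-; rest ⊤}

Merge at B9: IN[B9] = OUT[B8] = {a: +, b: ⊤, c: ⊤, d: -, e: ⊤, f: ⊤}
Applying B9's transfer function to that IN value gives OUT[B9] (row B9 above).

Answer: {a: +, b: ⊤, c: ⊤, d: -, e: ⊤, f: ⊤}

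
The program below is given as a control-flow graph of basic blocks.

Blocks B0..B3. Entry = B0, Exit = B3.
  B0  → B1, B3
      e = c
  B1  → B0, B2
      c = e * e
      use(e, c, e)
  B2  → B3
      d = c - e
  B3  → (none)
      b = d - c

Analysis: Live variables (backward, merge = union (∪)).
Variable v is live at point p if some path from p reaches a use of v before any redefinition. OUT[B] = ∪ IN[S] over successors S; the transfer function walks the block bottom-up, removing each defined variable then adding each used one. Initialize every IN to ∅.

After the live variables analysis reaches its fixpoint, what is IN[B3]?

Answer: {c, d}

Trace:
Per-block solution:
  B0: | IN={c, d} | OUT={c, d, e}
  B1: | IN={d, e} | OUT={c, d, e}
  B2: | IN={c, e} | OUT={c, d}
  B3: | IN={c, d} | OUT={}

B3 is the boundary node: OUT[B3] = {}
Applying B3's transfer function to that OUT value gives IN[B3] (row B3 above).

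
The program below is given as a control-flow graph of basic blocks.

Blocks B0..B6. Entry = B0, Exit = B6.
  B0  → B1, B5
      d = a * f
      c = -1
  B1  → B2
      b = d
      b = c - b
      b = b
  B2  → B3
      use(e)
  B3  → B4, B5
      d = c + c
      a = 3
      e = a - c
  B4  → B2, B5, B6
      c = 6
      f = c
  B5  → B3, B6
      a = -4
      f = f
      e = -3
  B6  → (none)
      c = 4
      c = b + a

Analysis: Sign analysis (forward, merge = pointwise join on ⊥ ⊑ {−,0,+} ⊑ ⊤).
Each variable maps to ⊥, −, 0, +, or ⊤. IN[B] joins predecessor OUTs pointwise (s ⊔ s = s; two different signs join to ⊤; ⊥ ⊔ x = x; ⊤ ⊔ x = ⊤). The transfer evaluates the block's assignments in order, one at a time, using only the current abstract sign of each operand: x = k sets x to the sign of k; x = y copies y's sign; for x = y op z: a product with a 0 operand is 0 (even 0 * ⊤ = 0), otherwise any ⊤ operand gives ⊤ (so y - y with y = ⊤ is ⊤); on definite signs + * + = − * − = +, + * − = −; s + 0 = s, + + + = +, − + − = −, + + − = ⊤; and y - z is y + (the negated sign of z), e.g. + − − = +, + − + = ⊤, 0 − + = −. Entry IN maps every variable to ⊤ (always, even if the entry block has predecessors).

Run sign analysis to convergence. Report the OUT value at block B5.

Per-block solution:
  B0: | IN=(all ⊤) | OUT={c:-; rest ⊤}
  B1: | IN={c:-; rest ⊤} | OUT={c:-; rest ⊤}
  B2: | IN=(all ⊤) | OUT=(all ⊤)
  B3: | IN=(all ⊤) | OUT={a:+; rest ⊤}
  B4: | IN={a:+; rest ⊤} | OUT={a:+, c:+, f:+; rest ⊤}
  B5: | IN=(all ⊤) | OUT={a:-, e:-; rest ⊤}
  B6: | IN=(all ⊤) | OUT=(all ⊤)

Merge at B5: IN[B5] = OUT[B0] ⊔ OUT[B3] ⊔ OUT[B4] = {a: ⊤, b: ⊤, c: ⊤, d: ⊤, e: ⊤, f: ⊤}
Applying B5's transfer function to that IN value gives OUT[B5] (row B5 above).

Answer: {a: -, b: ⊤, c: ⊤, d: ⊤, e: -, f: ⊤}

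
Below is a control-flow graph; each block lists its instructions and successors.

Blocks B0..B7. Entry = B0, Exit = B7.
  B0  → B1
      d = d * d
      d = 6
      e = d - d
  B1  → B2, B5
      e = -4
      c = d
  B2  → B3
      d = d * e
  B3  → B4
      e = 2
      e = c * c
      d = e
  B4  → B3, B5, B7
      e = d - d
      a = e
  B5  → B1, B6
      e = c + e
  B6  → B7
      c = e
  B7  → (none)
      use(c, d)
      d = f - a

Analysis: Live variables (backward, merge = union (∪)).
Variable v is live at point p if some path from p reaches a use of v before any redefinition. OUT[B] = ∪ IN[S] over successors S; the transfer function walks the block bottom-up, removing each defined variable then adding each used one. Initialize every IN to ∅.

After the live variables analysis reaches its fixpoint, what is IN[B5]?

Converged values:
  B0:   IN={a, d, f}   OUT={a, d, f}
  B1:   IN={a, d, f}   OUT={a, c, d, e, f}
  B2:   IN={c, d, e, f}   OUT={c, f}
  B3:   IN={c, f}   OUT={c, d, f}
  B4:   IN={c, d, f}   OUT={a, c, d, e, f}
  B5:   IN={a, c, d, e, f}   OUT={a, d, e, f}
  B6:   IN={a, d, e, f}   OUT={a, c, d, f}
  B7:   IN={a, c, d, f}   OUT={}

Merge at B5: OUT[B5] = IN[B1] ⊔ IN[B6] = {a, d, e, f}
Applying B5's transfer function to that OUT value gives IN[B5] (row B5 above).

Answer: {a, c, d, e, f}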